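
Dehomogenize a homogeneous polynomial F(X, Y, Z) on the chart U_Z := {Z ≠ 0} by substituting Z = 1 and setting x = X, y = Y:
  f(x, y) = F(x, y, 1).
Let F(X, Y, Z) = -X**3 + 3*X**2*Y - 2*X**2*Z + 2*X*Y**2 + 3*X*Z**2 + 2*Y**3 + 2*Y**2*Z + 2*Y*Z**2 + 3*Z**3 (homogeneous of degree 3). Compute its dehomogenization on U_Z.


f(x, y) = -x**3 + 3*x**2*y - 2*x**2 + 2*x*y**2 + 3*x + 2*y**3 + 2*y**2 + 2*y + 3

On U_Z we set Z = 1. Each monomial c·X^i·Y^j·Z^k in F becomes c·x^i·y^j·1^k = c·x^i·y^j.
Substituting Z = 1: F(X, Y, 1) = -x**3 + 3*x**2*y - 2*x**2 + 2*x*y**2 + 3*x + 2*y**3 + 2*y**2 + 2*y + 3.
Note: deg(f) ≤ deg(F) = 3; strict inequality happens when F is divisible by Z (lost terms).


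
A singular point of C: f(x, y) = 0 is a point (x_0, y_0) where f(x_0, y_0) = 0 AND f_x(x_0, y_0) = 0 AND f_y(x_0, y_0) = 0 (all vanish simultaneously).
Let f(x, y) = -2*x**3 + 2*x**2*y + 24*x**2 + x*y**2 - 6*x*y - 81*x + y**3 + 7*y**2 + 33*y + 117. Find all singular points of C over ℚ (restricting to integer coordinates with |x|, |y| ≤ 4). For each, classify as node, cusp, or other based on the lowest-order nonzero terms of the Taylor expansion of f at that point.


Singular points: {(3, -3)}; classification: cusp.

Compute partial derivatives:
  f_x = -6*x**2 + 4*x*y + 48*x + y**2 - 6*y - 81.
  f_y = 2*x**2 + 2*x*y - 6*x + 3*y**2 + 14*y + 33.
Scan x_0 ∈ {−4, ..., 4}. For each x_0, f_y(x_0, y) is a polynomial in y; find its integer roots y ∈ {−4, ..., 4}, then test f_x and f at those candidates.
  x = -4: f_y(-4, y) = 3*y**2 + 6*y + 89; no integer root y with |y| ≤ 4.
  x = -3: f_y(-3, y) = 3*y**2 + 8*y + 69; no integer root y with |y| ≤ 4.
  x = -2: f_y(-2, y) = 3*y**2 + 10*y + 53; no integer root y with |y| ≤ 4.
  x = -1: f_y(-1, y) = 3*y**2 + 12*y + 41; no integer root y with |y| ≤ 4.
  x = 0: f_y(0, y) = 3*y**2 + 14*y + 33; no integer root y with |y| ≤ 4.
  x = 1: f_y(1, y) = 3*y**2 + 16*y + 29; no integer root y with |y| ≤ 4.
  x = 2: f_y(2, y) = 3*y**2 + 18*y + 29; no integer root y with |y| ≤ 4.
  x = 3: f_y(3, y) = 3*y**2 + 20*y + 33; vanishes at y ∈ {-3}. (3, -3): f_x = 0, f = 0 — SINGULAR.
  x = 4: f_y(4, y) = 3*y**2 + 22*y + 41; no integer root y with |y| ≤ 4.
Only singular point on the grid: (3, -3).
Classify: substitute x = 3 + u, y = -3 + v and expand: f = -2*u**3 + 2*u**2*v + u*v**2 + v**3 + v**2.
No constant or linear terms (consistent with a singular point). Quadratic part: v**2. Cubic part: -2*u**3 + 2*u**2*v + u*v**2 + v**3.
The quadratic part v**2 is a perfect square, so there is a single (double) tangent line v = 0, i.e. y = -3. Restricting the cubic part to that line (v = 0) leaves -2*u**3 ≠ 0, so f is not divisible by v and the branch is v² ≈ 2*u**3 to lowest order — this is a cusp.
Classification: cusp.


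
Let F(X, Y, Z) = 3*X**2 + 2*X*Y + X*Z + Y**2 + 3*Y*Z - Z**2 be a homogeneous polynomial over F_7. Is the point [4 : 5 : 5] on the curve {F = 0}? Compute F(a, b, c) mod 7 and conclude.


F(4,5,5) ≡ 1 (mod 7); P is NOT on the curve.

Evaluate F(4, 5, 5) term-by-term (mod 7).
  3*X**2 ↦ 3·16·1·1 = 48
  2*X*Y ↦ 2·4·5·1 = 40
  X*Z ↦ 1·4·1·5 = 20
  Y**2 ↦ 1·1·25·1 = 25
  3*Y*Z ↦ 3·1·5·5 = 75
  -Z**2 ↦ -1·1·1·25 = -25
Sum: F(4, 5, 5) = (48) + (40) + (20) + (25) + (75) + (-25) = 183.
Reducing mod 7: 183 ≡ 1 (mod 7).
Since F(a, b, c) ≡ 1 ≠ 0 (mod 7), P does NOT lie on the curve.


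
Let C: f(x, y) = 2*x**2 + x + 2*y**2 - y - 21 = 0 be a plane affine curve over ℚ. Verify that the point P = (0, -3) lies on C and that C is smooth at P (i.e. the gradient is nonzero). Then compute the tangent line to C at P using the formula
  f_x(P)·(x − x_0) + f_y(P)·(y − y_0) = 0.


Tangent line at P: x - 13*y - 39 = 0.

Step 1: f(0, -3) = 0, so P lies on C.
Step 2: partial derivatives
  f_x(x, y) = 4*x + 1, f_y(x, y) = 4*y - 1.
  f_x(P) = 1, f_y(P) = -13 (gradient nonzero, so P is smooth).
Step 3: tangent line at P: 1·(x − 0) + -13·(y − -3) = 0.
Expanding: x - 13*y - 39 = 0.


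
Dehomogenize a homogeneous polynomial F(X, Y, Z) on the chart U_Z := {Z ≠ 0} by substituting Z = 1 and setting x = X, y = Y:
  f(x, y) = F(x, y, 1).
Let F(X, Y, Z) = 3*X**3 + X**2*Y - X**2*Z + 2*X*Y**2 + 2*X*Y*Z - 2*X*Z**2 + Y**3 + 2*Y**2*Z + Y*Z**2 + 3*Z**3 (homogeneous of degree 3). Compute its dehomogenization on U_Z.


f(x, y) = 3*x**3 + x**2*y - x**2 + 2*x*y**2 + 2*x*y - 2*x + y**3 + 2*y**2 + y + 3

On U_Z we set Z = 1. Each monomial c·X^i·Y^j·Z^k in F becomes c·x^i·y^j·1^k = c·x^i·y^j.
Substituting Z = 1: F(X, Y, 1) = 3*x**3 + x**2*y - x**2 + 2*x*y**2 + 2*x*y - 2*x + y**3 + 2*y**2 + y + 3.
Note: deg(f) ≤ deg(F) = 3; strict inequality happens when F is divisible by Z (lost terms).


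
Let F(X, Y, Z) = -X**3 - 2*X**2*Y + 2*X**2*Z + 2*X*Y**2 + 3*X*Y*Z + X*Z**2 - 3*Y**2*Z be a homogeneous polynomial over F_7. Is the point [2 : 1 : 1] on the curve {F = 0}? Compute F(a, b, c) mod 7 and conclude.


F(2,1,1) ≡ 1 (mod 7); P is NOT on the curve.

Evaluate F(2, 1, 1) term-by-term (mod 7).
  -X**3 ↦ -1·8·1·1 = -8
  -2*X**2*Y ↦ -2·4·1·1 = -8
  2*X**2*Z ↦ 2·4·1·1 = 8
  2*X*Y**2 ↦ 2·2·1·1 = 4
  3*X*Y*Z ↦ 3·2·1·1 = 6
  X*Z**2 ↦ 1·2·1·1 = 2
  -3*Y**2*Z ↦ -3·1·1·1 = -3
Sum: F(2, 1, 1) = (-8) + (-8) + (8) + (4) + (6) + (2) + (-3) = 1.
Reducing mod 7: 1 ≡ 1 (mod 7).
Since F(a, b, c) ≡ 1 ≠ 0 (mod 7), P does NOT lie on the curve.


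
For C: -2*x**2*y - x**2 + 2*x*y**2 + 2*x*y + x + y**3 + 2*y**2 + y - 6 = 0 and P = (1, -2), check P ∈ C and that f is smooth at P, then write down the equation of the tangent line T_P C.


Tangent line at P: 11*x - 3*y - 17 = 0.

Step 1: f(1, -2) = 0, so P lies on C.
Step 2: partial derivatives
  f_x(x, y) = -4*x*y - 2*x + 2*y**2 + 2*y + 1, f_y(x, y) = -2*x**2 + 4*x*y + 2*x + 3*y**2 + 4*y + 1.
  f_x(P) = 11, f_y(P) = -3 (gradient nonzero, so P is smooth).
Step 3: tangent line at P: 11·(x − 1) + -3·(y − -2) = 0.
Expanding: 11*x - 3*y - 17 = 0.


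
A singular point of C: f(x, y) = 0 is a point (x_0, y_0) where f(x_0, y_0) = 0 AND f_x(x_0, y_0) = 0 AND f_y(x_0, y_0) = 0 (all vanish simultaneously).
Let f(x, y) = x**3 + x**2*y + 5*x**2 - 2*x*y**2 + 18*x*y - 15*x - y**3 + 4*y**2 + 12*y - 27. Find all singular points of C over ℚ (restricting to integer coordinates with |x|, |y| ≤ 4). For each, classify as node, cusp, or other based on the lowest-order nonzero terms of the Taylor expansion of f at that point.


Singular points: {(-3, 3)}; classification: node.

Compute partial derivatives:
  f_x = 3*x**2 + 2*x*y + 10*x - 2*y**2 + 18*y - 15.
  f_y = x**2 - 4*x*y + 18*x - 3*y**2 + 8*y + 12.
Scan x_0 ∈ {−4, ..., 4}. For each x_0, f_y(x_0, y) is a polynomial in y; find its integer roots y ∈ {−4, ..., 4}, then test f_x and f at those candidates.
  x = -4: f_y(-4, y) = -3*y**2 + 24*y - 44; no integer root y with |y| ≤ 4.
  x = -3: f_y(-3, y) = -3*y**2 + 20*y - 33; vanishes at y ∈ {3}. (-3, 3): f_x = 0, f = 0 — SINGULAR.
  x = -2: f_y(-2, y) = -3*y**2 + 16*y - 20; vanishes at y ∈ {2}. (-2, 2): f_x = -3 ≠ 0.
  x = -1: f_y(-1, y) = -3*y**2 + 12*y - 5; no integer root y with |y| ≤ 4.
  x = 0: f_y(0, y) = -3*y**2 + 8*y + 12; no integer root y with |y| ≤ 4.
  x = 1: f_y(1, y) = -3*y**2 + 4*y + 31; no integer root y with |y| ≤ 4.
  x = 2: f_y(2, y) = 52 - 3*y**2; no integer root y with |y| ≤ 4.
  x = 3: f_y(3, y) = -3*y**2 - 4*y + 75; no integer root y with |y| ≤ 4.
  x = 4: f_y(4, y) = -3*y**2 - 8*y + 100; no integer root y with |y| ≤ 4.
Only singular point on the grid: (-3, 3).
Classify: substitute x = -3 + u, y = 3 + v and expand: f = u**3 + u**2*v - u**2 - 2*u*v**2 - v**3 + v**2.
No constant or linear terms (consistent with a singular point). Quadratic part: -u**2 + v**2. Cubic part: u**3 + u**2*v - 2*u*v**2 - v**3.
The quadratic part v**2 - u**2 = (v − u)(v + u) splits into two distinct linear factors, so there are two distinct tangent lines y − 3 = ±(x − -3) — this is a node (ordinary double point).
Classification: node.


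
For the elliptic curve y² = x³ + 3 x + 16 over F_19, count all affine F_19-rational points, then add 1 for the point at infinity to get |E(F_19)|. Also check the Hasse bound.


Affine points = {(0, 4), (0, 15), (1, 1), (1, 18), (2, 7), (2, 12), (4, 4), (4, 15), (5, 2), (5, 17), (7, 0), (8, 1), (8, 18), (10, 1), (10, 18), (14, 3), (14, 16), (15, 4), (15, 15)}; affine count = 19; |E(F_19)| = 20.

Discriminant check: Δ ∝ 4a³ + 27b² = 4·3³ + 27·16² = 4·27 + 27·256 ≡ 9 (mod 19). Nonzero ⇒ E is nonsingular.
For each x ∈ F_19, compute rhs = x³ + 3·x + 16 mod 19, then count y ∈ F_19 with y² ≡ rhs.
  x = 0: rhs = 16, matching y values: 4, 15 (2 points).
  x = 1: rhs = 1, matching y values: 1, 18 (2 points).
  x = 2: rhs = 11, matching y values: 7, 12 (2 points).
  x = 3: rhs = 14, matching y values: none (0 points).
  x = 4: rhs = 16, matching y values: 4, 15 (2 points).
  x = 5: rhs = 4, matching y values: 2, 17 (2 points).
  x = 6: rhs = 3, matching y values: none (0 points).
  x = 7: rhs = 0, matching y values: 0 (1 points).
  x = 8: rhs = 1, matching y values: 1, 18 (2 points).
  x = 9: rhs = 12, matching y values: none (0 points).
  x = 10: rhs = 1, matching y values: 1, 18 (2 points).
  x = 11: rhs = 12, matching y values: none (0 points).
  x = 12: rhs = 13, matching y values: none (0 points).
  x = 13: rhs = 10, matching y values: none (0 points).
  x = 14: rhs = 9, matching y values: 3, 16 (2 points).
  x = 15: rhs = 16, matching y values: 4, 15 (2 points).
  x = 16: rhs = 18, matching y values: none (0 points).
  x = 17: rhs = 2, matching y values: none (0 points).
  x = 18: rhs = 12, matching y values: none (0 points).
Total affine count: 19.
Full point count |E(F_19)| = 19 + 1 = 20.
Hasse bound: |20 − (19+1)| = |0| = 0 ≤ 2√19 ≈ 8.7178 ✓.


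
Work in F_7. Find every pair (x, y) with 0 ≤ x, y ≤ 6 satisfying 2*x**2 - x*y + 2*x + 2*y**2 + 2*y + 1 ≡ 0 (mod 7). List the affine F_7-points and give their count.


Affine F_7-points: {(2, 2), (2, 5), (3, 5), (3, 6), (5, 2), (5, 3), (6, 3), (6, 6)}; count = 8.

For each of the 49 pairs (x, y) ∈ F_7², evaluate f(x, y) mod 7. Record the zeros.
  x = 0: [0↦1, 1↦5, 2↦6, 3↦4, 4↦6, 5↦5, 6↦1]  zeros at y ∈ ∅
  x = 1: [0↦5, 1↦1, 2↦1, 3↦5, 4↦6, 5↦4, 6↦6]  zeros at y ∈ ∅
  x = 2: [0↦6, 1↦1, 2↦0, 3↦3, 4↦3, 5↦0, 6↦1]  zeros at y ∈ {2, 5}
  x = 3: [0↦4, 1↦5, 2↦3, 3↦5, 4↦4, 5↦0, 6↦0]  zeros at y ∈ {5, 6}
  x = 4: [0↦6, 1↦6, 2↦3, 3↦4, 4↦2, 5↦4, 6↦3]  zeros at y ∈ ∅
  x = 5: [0↦5, 1↦4, 2↦0, 3↦0, 4↦4, 5↦5, 6↦3]  zeros at y ∈ {2, 3}
  x = 6: [0↦1, 1↦6, 2↦1, 3↦0, 4↦3, 5↦3, 6↦0]  zeros at y ∈ {3, 6}
Collecting zeros: affine points = {(2, 2), (2, 5), (3, 5), (3, 6), (5, 2), (5, 3), (6, 3), (6, 6)}.
Total count |C(F_7)_aff| = 8.


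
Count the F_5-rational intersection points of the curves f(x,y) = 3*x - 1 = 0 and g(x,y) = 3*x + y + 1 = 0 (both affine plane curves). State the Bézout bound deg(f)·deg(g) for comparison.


Common zeros: {(2, 3)}; count = 1; Bézout bound = 1.

deg(f) = 1, deg(g) = 1, so Bézout bound = 1.
Scan x ∈ F_5. For each x, list the y ∈ F_5 with f(x, y) ≡ 0 and those with g(x, y) ≡ 0 (mod 5); the common zeros in that column are the intersection.
  x = 0: f ≡ 0 at y ∈ ∅; g ≡ 0 at y ∈ {4}; common: ∅.
  x = 1: f ≡ 0 at y ∈ ∅; g ≡ 0 at y ∈ {1}; common: ∅.
  x = 2: f ≡ 0 at y ∈ {0, 1, 2, 3, 4}; g ≡ 0 at y ∈ {3}; common: {3}.
  x = 3: f ≡ 0 at y ∈ ∅; g ≡ 0 at y ∈ {0}; common: ∅.
  x = 4: f ≡ 0 at y ∈ ∅; g ≡ 0 at y ∈ {2}; common: ∅.
Collecting: common zeros = {(2, 3)}, so the count is 1.
Comparison with the Bézout bound: 1 ≤ 1 = deg(f)·deg(g), as expected for curves with no common component (the bound is attained).


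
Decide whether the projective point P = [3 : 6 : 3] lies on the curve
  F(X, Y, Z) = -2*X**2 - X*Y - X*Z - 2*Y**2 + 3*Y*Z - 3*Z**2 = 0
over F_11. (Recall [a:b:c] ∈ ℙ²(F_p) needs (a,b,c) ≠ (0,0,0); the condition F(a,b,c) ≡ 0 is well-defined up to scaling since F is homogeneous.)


F(3,6,3) ≡ 9 (mod 11); P is NOT on the curve.

Evaluate F(3, 6, 3) term-by-term (mod 11).
  -2*X**2 ↦ -2·9·1·1 = -18
  -X*Y ↦ -1·3·6·1 = -18
  -X*Z ↦ -1·3·1·3 = -9
  -2*Y**2 ↦ -2·1·36·1 = -72
  3*Y*Z ↦ 3·1·6·3 = 54
  -3*Z**2 ↦ -3·1·1·9 = -27
Sum: F(3, 6, 3) = (-18) + (-18) + (-9) + (-72) + (54) + (-27) = -90.
Reducing mod 11: -90 ≡ 9 (mod 11).
Since F(a, b, c) ≡ 9 ≠ 0 (mod 11), P does NOT lie on the curve.


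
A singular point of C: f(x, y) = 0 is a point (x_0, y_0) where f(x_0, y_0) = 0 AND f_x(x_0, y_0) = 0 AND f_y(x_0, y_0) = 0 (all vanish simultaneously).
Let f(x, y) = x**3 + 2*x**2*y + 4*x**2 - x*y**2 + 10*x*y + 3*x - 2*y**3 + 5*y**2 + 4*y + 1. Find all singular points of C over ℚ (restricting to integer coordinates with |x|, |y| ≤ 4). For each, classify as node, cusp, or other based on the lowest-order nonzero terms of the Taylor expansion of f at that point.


Singular points: {(-2, 1)}; classification: cusp.

Compute partial derivatives:
  f_x = 3*x**2 + 4*x*y + 8*x - y**2 + 10*y + 3.
  f_y = 2*x**2 - 2*x*y + 10*x - 6*y**2 + 10*y + 4.
Scan x_0 ∈ {−4, ..., 4}. For each x_0, f_y(x_0, y) is a polynomial in y; find its integer roots y ∈ {−4, ..., 4}, then test f_x and f at those candidates.
  x = -4: f_y(-4, y) = -6*y**2 + 18*y - 4; no integer root y with |y| ≤ 4.
  x = -3: f_y(-3, y) = -6*y**2 + 16*y - 8; vanishes at y ∈ {2}. (-3, 2): f_x = -2 ≠ 0.
  x = -2: f_y(-2, y) = -6*y**2 + 14*y - 8; vanishes at y ∈ {1}. (-2, 1): f_x = 0, f = 0 — SINGULAR.
  x = -1: f_y(-1, y) = -6*y**2 + 12*y - 4; no integer root y with |y| ≤ 4.
  x = 0: f_y(0, y) = -6*y**2 + 10*y + 4; vanishes at y ∈ {2}. (0, 2): f_x = 19 ≠ 0.
  x = 1: f_y(1, y) = -6*y**2 + 8*y + 16; no integer root y with |y| ≤ 4.
  x = 2: f_y(2, y) = -6*y**2 + 6*y + 32; no integer root y with |y| ≤ 4.
  x = 3: f_y(3, y) = -6*y**2 + 4*y + 52; no integer root y with |y| ≤ 4.
  x = 4: f_y(4, y) = -6*y**2 + 2*y + 76; no integer root y with |y| ≤ 4.
Only singular point on the grid: (-2, 1).
Classify: substitute x = -2 + u, y = 1 + v and expand: f = u**3 + 2*u**2*v - u*v**2 - 2*v**3 + v**2.
No constant or linear terms (consistent with a singular point). Quadratic part: v**2. Cubic part: u**3 + 2*u**2*v - u*v**2 - 2*v**3.
The quadratic part v**2 is a perfect square, so there is a single (double) tangent line v = 0, i.e. y = 1. Restricting the cubic part to that line (v = 0) leaves u**3 ≠ 0, so f is not divisible by v and the branch is v² ≈ -u**3 to lowest order — this is a cusp.
Classification: cusp.


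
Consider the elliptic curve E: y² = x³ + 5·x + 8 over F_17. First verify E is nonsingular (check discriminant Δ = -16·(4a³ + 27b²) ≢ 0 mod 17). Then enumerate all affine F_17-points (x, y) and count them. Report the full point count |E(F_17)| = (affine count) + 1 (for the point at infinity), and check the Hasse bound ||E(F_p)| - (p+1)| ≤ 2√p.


Affine points = {(0, 5), (0, 12), (2, 3), (2, 14), (3, 4), (3, 13), (6, 4), (6, 13), (8, 4), (8, 13), (9, 0), (10, 2), (10, 15), (11, 0), (13, 3), (13, 14), (14, 0), (16, 6), (16, 11)}; affine count = 19; |E(F_17)| = 20.

Discriminant check: Δ ∝ 4a³ + 27b² = 4·5³ + 27·8² = 4·125 + 27·64 ≡ 1 (mod 17). Nonzero ⇒ E is nonsingular.
For each x ∈ F_17, compute rhs = x³ + 5·x + 8 mod 17, then count y ∈ F_17 with y² ≡ rhs.
  x = 0: rhs = 8, matching y values: 5, 12 (2 points).
  x = 1: rhs = 14, matching y values: none (0 points).
  x = 2: rhs = 9, matching y values: 3, 14 (2 points).
  x = 3: rhs = 16, matching y values: 4, 13 (2 points).
  x = 4: rhs = 7, matching y values: none (0 points).
  x = 5: rhs = 5, matching y values: none (0 points).
  x = 6: rhs = 16, matching y values: 4, 13 (2 points).
  x = 7: rhs = 12, matching y values: none (0 points).
  x = 8: rhs = 16, matching y values: 4, 13 (2 points).
  x = 9: rhs = 0, matching y values: 0 (1 points).
  x = 10: rhs = 4, matching y values: 2, 15 (2 points).
  x = 11: rhs = 0, matching y values: 0 (1 points).
  x = 12: rhs = 11, matching y values: none (0 points).
  x = 13: rhs = 9, matching y values: 3, 14 (2 points).
  x = 14: rhs = 0, matching y values: 0 (1 points).
  x = 15: rhs = 7, matching y values: none (0 points).
  x = 16: rhs = 2, matching y values: 6, 11 (2 points).
Total affine count: 19.
Full point count |E(F_17)| = 19 + 1 = 20.
Hasse bound: |20 − (17+1)| = |2| = 2 ≤ 2√17 ≈ 8.2462 ✓.


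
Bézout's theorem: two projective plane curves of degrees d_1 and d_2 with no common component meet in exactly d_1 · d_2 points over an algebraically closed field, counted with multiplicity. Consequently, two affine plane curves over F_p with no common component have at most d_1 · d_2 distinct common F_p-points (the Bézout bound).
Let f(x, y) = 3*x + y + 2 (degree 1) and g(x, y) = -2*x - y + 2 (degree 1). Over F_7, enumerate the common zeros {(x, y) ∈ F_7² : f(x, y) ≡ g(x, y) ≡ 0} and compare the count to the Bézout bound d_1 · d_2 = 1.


Common zeros: {(3, 3)}; count = 1; Bézout bound = 1.

deg(f) = 1, deg(g) = 1, so Bézout bound = 1.
Scan x ∈ F_7. For each x, list the y ∈ F_7 with f(x, y) ≡ 0 and those with g(x, y) ≡ 0 (mod 7); the common zeros in that column are the intersection.
  x = 0: f ≡ 0 at y ∈ {5}; g ≡ 0 at y ∈ {2}; common: ∅.
  x = 1: f ≡ 0 at y ∈ {2}; g ≡ 0 at y ∈ {0}; common: ∅.
  x = 2: f ≡ 0 at y ∈ {6}; g ≡ 0 at y ∈ {5}; common: ∅.
  x = 3: f ≡ 0 at y ∈ {3}; g ≡ 0 at y ∈ {3}; common: {3}.
  x = 4: f ≡ 0 at y ∈ {0}; g ≡ 0 at y ∈ {1}; common: ∅.
  x = 5: f ≡ 0 at y ∈ {4}; g ≡ 0 at y ∈ {6}; common: ∅.
  x = 6: f ≡ 0 at y ∈ {1}; g ≡ 0 at y ∈ {4}; common: ∅.
Collecting: common zeros = {(3, 3)}, so the count is 1.
Comparison with the Bézout bound: 1 ≤ 1 = deg(f)·deg(g), as expected for curves with no common component (the bound is attained).


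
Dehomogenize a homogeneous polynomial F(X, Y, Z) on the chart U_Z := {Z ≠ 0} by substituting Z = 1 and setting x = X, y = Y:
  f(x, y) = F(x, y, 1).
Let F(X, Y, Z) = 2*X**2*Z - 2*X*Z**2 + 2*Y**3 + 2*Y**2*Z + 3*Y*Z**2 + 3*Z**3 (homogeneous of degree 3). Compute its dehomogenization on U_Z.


f(x, y) = 2*x**2 - 2*x + 2*y**3 + 2*y**2 + 3*y + 3

On U_Z we set Z = 1. Each monomial c·X^i·Y^j·Z^k in F becomes c·x^i·y^j·1^k = c·x^i·y^j.
Substituting Z = 1: F(X, Y, 1) = 2*x**2 - 2*x + 2*y**3 + 2*y**2 + 3*y + 3.
Note: deg(f) ≤ deg(F) = 3; strict inequality happens when F is divisible by Z (lost terms).


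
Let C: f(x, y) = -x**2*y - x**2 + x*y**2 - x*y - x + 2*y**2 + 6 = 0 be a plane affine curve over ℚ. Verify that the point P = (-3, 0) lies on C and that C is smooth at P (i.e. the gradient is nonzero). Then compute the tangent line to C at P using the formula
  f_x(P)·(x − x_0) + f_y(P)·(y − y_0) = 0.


Tangent line at P: 5*x - 6*y + 15 = 0.

Step 1: f(-3, 0) = 0, so P lies on C.
Step 2: partial derivatives
  f_x(x, y) = -2*x*y - 2*x + y**2 - y - 1, f_y(x, y) = -x**2 + 2*x*y - x + 4*y.
  f_x(P) = 5, f_y(P) = -6 (gradient nonzero, so P is smooth).
Step 3: tangent line at P: 5·(x − -3) + -6·(y − 0) = 0.
Expanding: 5*x - 6*y + 15 = 0.


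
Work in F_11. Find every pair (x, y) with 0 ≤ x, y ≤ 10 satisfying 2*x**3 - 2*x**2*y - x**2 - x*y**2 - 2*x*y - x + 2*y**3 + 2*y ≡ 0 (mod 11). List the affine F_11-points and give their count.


Affine F_11-points: {(0, 0), (1, 0), (2, 1), (2, 4), (2, 7), (4, 8), (5, 0), (5, 3), (5, 5), (6, 8), (8, 9), (9, 9), (10, 2)}; count = 13.

For each of the 121 pairs (x, y) ∈ F_11², evaluate f(x, y) mod 11. Record the zeros.
  x = 0: [0↦0, 1↦4, 2↦9, 3↦5, 4↦4, 5↦7, 6↦4, 7↦7, 8↦6, 9↦2, 10↦7]  zeros at y ∈ {0}
  x = 1: [0↦0, 1↦10, 2↦8, 3↦6, 4↦5, 5↦6, 6↦10, 7↦7, 8↦9, 9↦6, 10↦10]  zeros at y ∈ {0}
  x = 2: [0↦10, 1↦0, 2↦9, 3↦5, 4↦0, 5↦6, 6↦2, 7↦0, 8↦1, 9↦6, 10↦5]  zeros at y ∈ {1, 4, 7}
  x = 3: [0↦9, 1↦8, 2↦2, 3↦3, 4↦1, 5↦8, 6↦3, 7↦9, 8↦5, 9↦3, 10↦4]  zeros at y ∈ ∅
  x = 4: [0↦9, 1↦2, 2↦10, 3↦1, 4↦9, 5↦2, 6↦3, 7↦2, 8↦0, 9↦9, 10↦8]  zeros at y ∈ {8}
  x = 5: [0↦0, 1↦5, 2↦1, 3↦0, 4↦3, 5↦0, 6↦3, 7↦2, 8↦9, 9↦3, 10↦7]  zeros at y ∈ {0, 3, 5}
  x = 6: [0↦5, 1↦7, 2↦9, 3↦1, 4↦6, 5↦3, 6↦4, 7↦10, 8↦0, 9↦8, 10↦2]  zeros at y ∈ {8}
  x = 7: [0↦3, 1↦9, 2↦2, 3↦5, 4↦8, 5↦1, 6↦7, 7↦5, 8↦7, 9↦3, 10↦5]  zeros at y ∈ ∅
  x = 8: [0↦6, 1↦1, 2↦3, 3↦2, 4↦10, 5↦6, 6↦2, 7↦10, 8↦9, 9↦0, 10↦6]  zeros at y ∈ {9}
  x = 9: [0↦4, 1↦6, 2↦2, 3↦4, 4↦2, 5↦8, 6↦1, 7↦4, 8↦7, 9↦0, 10↦6]  zeros at y ∈ {9}
  x = 10: [0↦9, 1↦3, 2↦0, 3↦1, 4↦7, 5↦8, 6↦5, 7↦10, 8↦2, 9↦4, 10↦6]  zeros at y ∈ {2}
Collecting zeros: affine points = {(0, 0), (1, 0), (2, 1), (2, 4), (2, 7), (4, 8), (5, 0), (5, 3), (5, 5), (6, 8), (8, 9), (9, 9), (10, 2)}.
Total count |C(F_11)_aff| = 13.


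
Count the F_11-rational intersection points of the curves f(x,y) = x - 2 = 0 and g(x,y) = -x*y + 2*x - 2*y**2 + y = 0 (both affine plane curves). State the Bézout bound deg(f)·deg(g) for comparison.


Common zeros: {(2, 8)}; count = 1; Bézout bound = 2.

deg(f) = 1, deg(g) = 2, so Bézout bound = 2.
Scan x ∈ F_11. For each x, list the y ∈ F_11 with f(x, y) ≡ 0 and those with g(x, y) ≡ 0 (mod 11); the common zeros in that column are the intersection.
  x = 0: f ≡ 0 at y ∈ ∅; g ≡ 0 at y ∈ {0, 6}; common: ∅.
  x = 1: f ≡ 0 at y ∈ ∅; g ≡ 0 at y ∈ {1, 10}; common: ∅.
  x = 2: f ≡ 0 at y ∈ {0, 1, 2, 3, 4, 5, 6, 7, 8, 9, 10}; g ≡ 0 at y ∈ {8}; common: {8}.
  x = 3: f ≡ 0 at y ∈ ∅; g ≡ 0 at y ∈ ∅; common: ∅.
  x = 4: f ≡ 0 at y ∈ ∅; g ≡ 0 at y ∈ ∅; common: ∅.
  x = 5: f ≡ 0 at y ∈ ∅; g ≡ 0 at y ∈ ∅; common: ∅.
  x = 6: f ≡ 0 at y ∈ ∅; g ≡ 0 at y ∈ {7}; common: ∅.
  x = 7: f ≡ 0 at y ∈ ∅; g ≡ 0 at y ∈ {3, 5}; common: ∅.
  x = 8: f ≡ 0 at y ∈ ∅; g ≡ 0 at y ∈ {4, 9}; common: ∅.
  x = 9: f ≡ 0 at y ∈ ∅; g ≡ 0 at y ∈ ∅; common: ∅.
  x = 10: f ≡ 0 at y ∈ ∅; g ≡ 0 at y ∈ ∅; common: ∅.
Collecting: common zeros = {(2, 8)}, so the count is 1.
Comparison with the Bézout bound: 1 ≤ 2 = deg(f)·deg(g), as expected for curves with no common component (the affine F_11-count falls short of the bound because intersections may lie at infinity, over extension fields, or carry multiplicity).


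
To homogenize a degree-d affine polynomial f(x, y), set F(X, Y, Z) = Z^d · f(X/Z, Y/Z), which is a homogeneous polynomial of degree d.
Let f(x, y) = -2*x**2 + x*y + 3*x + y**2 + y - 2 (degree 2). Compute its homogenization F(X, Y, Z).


F(X, Y, Z) = -2*X**2 + X*Y + 3*X*Z + Y**2 + Y*Z - 2*Z**2

deg(f) = 2.
Substitute x = X/Z, y = Y/Z into f, then multiply by Z^2.
  monomial -2·x^2·y^0 ↦ -2·X^2·Y^0·Z^0.
  monomial 1·x^1·y^1 ↦ 1·X^1·Y^1·Z^0.
  monomial 3·x^1·y^0 ↦ 3·X^1·Y^0·Z^1.
  monomial 1·x^0·y^2 ↦ 1·X^0·Y^2·Z^0.
  monomial 1·x^0·y^1 ↦ 1·X^0·Y^1·Z^1.
  monomial -2·x^0·y^0 ↦ -2·X^0·Y^0·Z^2.
Collecting: F(X, Y, Z) = -2*X**2 + X*Y + 3*X*Z + Y**2 + Y*Z - 2*Z**2.


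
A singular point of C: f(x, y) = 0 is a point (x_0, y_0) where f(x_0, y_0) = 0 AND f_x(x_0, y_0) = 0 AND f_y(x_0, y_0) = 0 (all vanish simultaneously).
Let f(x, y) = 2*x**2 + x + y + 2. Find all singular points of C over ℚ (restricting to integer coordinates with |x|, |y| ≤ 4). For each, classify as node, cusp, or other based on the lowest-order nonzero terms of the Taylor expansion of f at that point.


No singular points in the scanned grid; C is smooth there.

Compute partial derivatives:
  f_x = 4*x + 1.
  f_y = 1.
f_y = 1 is a nonzero constant, so f_y never vanishes: no point (x, y) can satisfy f = f_x = f_y = 0. In particular no (x, y) ∈ {−4, ..., 4}² is singular; the curve is smooth.


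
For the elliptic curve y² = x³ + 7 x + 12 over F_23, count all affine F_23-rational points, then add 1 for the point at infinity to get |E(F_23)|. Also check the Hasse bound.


Affine points = {(0, 9), (0, 14), (4, 9), (4, 14), (7, 6), (7, 17), (10, 1), (10, 22), (13, 0), (14, 5), (14, 18), (18, 6), (18, 17), (19, 9), (19, 14), (21, 6), (21, 17), (22, 2), (22, 21)}; affine count = 19; |E(F_23)| = 20.

Discriminant check: Δ ∝ 4a³ + 27b² = 4·7³ + 27·12² = 4·343 + 27·144 ≡ 16 (mod 23). Nonzero ⇒ E is nonsingular.
For each x ∈ F_23, compute rhs = x³ + 7·x + 12 mod 23, then count y ∈ F_23 with y² ≡ rhs.
  x = 0: rhs = 12, matching y values: 9, 14 (2 points).
  x = 1: rhs = 20, matching y values: none (0 points).
  x = 2: rhs = 11, matching y values: none (0 points).
  x = 3: rhs = 14, matching y values: none (0 points).
  x = 4: rhs = 12, matching y values: 9, 14 (2 points).
  x = 5: rhs = 11, matching y values: none (0 points).
  x = 6: rhs = 17, matching y values: none (0 points).
  x = 7: rhs = 13, matching y values: 6, 17 (2 points).
  x = 8: rhs = 5, matching y values: none (0 points).
  x = 9: rhs = 22, matching y values: none (0 points).
  x = 10: rhs = 1, matching y values: 1, 22 (2 points).
  x = 11: rhs = 17, matching y values: none (0 points).
  x = 12: rhs = 7, matching y values: none (0 points).
  x = 13: rhs = 0, matching y values: 0 (1 points).
  x = 14: rhs = 2, matching y values: 5, 18 (2 points).
  x = 15: rhs = 19, matching y values: none (0 points).
  x = 16: rhs = 11, matching y values: none (0 points).
  x = 17: rhs = 7, matching y values: none (0 points).
  x = 18: rhs = 13, matching y values: 6, 17 (2 points).
  x = 19: rhs = 12, matching y values: 9, 14 (2 points).
  x = 20: rhs = 10, matching y values: none (0 points).
  x = 21: rhs = 13, matching y values: 6, 17 (2 points).
  x = 22: rhs = 4, matching y values: 2, 21 (2 points).
Total affine count: 19.
Full point count |E(F_23)| = 19 + 1 = 20.
Hasse bound: |20 − (23+1)| = |-4| = 4 ≤ 2√23 ≈ 9.5917 ✓.


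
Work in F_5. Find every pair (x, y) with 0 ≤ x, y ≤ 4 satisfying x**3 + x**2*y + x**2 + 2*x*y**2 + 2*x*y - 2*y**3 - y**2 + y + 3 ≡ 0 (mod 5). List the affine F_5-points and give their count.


Affine F_5-points: {(0, 2), (1, 0), (2, 0), (2, 1), (2, 3), (3, 2), (3, 4), (4, 2)}; count = 8.

For each of the 25 pairs (x, y) ∈ F_5², evaluate f(x, y) mod 5. Record the zeros.
  x = 0: [0↦3, 1↦1, 2↦0, 3↦3, 4↦3]  zeros at y ∈ {2}
  x = 1: [0↦0, 1↦3, 2↦1, 3↦2, 4↦4]  zeros at y ∈ {0}
  x = 2: [0↦0, 1↦0, 2↦4, 3↦0, 4↦1]  zeros at y ∈ {0, 1, 3}
  x = 3: [0↦4, 1↦3, 2↦0, 3↦3, 4↦0]  zeros at y ∈ {2, 4}
  x = 4: [0↦3, 1↦3, 2↦0, 3↦2, 4↦2]  zeros at y ∈ {2}
Collecting zeros: affine points = {(0, 2), (1, 0), (2, 0), (2, 1), (2, 3), (3, 2), (3, 4), (4, 2)}.
Total count |C(F_5)_aff| = 8.


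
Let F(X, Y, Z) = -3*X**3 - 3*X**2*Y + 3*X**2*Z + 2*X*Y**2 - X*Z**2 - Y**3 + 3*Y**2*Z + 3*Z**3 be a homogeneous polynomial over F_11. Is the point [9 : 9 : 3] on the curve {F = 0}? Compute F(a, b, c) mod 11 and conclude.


F(9,9,3) ≡ 2 (mod 11); P is NOT on the curve.

Evaluate F(9, 9, 3) term-by-term (mod 11).
  -3*X**3 ↦ -3·729·1·1 = -2187
  -3*X**2*Y ↦ -3·81·9·1 = -2187
  3*X**2*Z ↦ 3·81·1·3 = 729
  2*X*Y**2 ↦ 2·9·81·1 = 1458
  -X*Z**2 ↦ -1·9·1·9 = -81
  -Y**3 ↦ -1·1·729·1 = -729
  3*Y**2*Z ↦ 3·1·81·3 = 729
  3*Z**3 ↦ 3·1·1·27 = 81
Sum: F(9, 9, 3) = (-2187) + (-2187) + (729) + (1458) + (-81) + (-729) + (729) + (81) = -2187.
Reducing mod 11: -2187 ≡ 2 (mod 11).
Since F(a, b, c) ≡ 2 ≠ 0 (mod 11), P does NOT lie on the curve.


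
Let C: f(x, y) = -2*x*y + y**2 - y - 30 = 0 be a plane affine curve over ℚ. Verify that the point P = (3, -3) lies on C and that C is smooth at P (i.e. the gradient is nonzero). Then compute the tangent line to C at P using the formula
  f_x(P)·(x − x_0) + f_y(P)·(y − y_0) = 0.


Tangent line at P: 6*x - 13*y - 57 = 0.

Step 1: f(3, -3) = 0, so P lies on C.
Step 2: partial derivatives
  f_x(x, y) = -2*y, f_y(x, y) = -2*x + 2*y - 1.
  f_x(P) = 6, f_y(P) = -13 (gradient nonzero, so P is smooth).
Step 3: tangent line at P: 6·(x − 3) + -13·(y − -3) = 0.
Expanding: 6*x - 13*y - 57 = 0.


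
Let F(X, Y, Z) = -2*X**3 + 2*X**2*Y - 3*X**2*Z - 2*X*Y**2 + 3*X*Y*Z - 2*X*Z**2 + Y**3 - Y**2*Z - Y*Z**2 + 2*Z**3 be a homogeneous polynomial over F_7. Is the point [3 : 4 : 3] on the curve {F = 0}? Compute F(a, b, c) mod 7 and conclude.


F(3,4,3) ≡ 6 (mod 7); P is NOT on the curve.

Evaluate F(3, 4, 3) term-by-term (mod 7).
  -2*X**3 ↦ -2·27·1·1 = -54
  2*X**2*Y ↦ 2·9·4·1 = 72
  -3*X**2*Z ↦ -3·9·1·3 = -81
  -2*X*Y**2 ↦ -2·3·16·1 = -96
  3*X*Y*Z ↦ 3·3·4·3 = 108
  -2*X*Z**2 ↦ -2·3·1·9 = -54
  Y**3 ↦ 1·1·64·1 = 64
  -Y**2*Z ↦ -1·1·16·3 = -48
  -Y*Z**2 ↦ -1·1·4·9 = -36
  2*Z**3 ↦ 2·1·1·27 = 54
Sum: F(3, 4, 3) = (-54) + (72) + (-81) + (-96) + (108) + (-54) + (64) + (-48) + (-36) + (54) = -71.
Reducing mod 7: -71 ≡ 6 (mod 7).
Since F(a, b, c) ≡ 6 ≠ 0 (mod 7), P does NOT lie on the curve.


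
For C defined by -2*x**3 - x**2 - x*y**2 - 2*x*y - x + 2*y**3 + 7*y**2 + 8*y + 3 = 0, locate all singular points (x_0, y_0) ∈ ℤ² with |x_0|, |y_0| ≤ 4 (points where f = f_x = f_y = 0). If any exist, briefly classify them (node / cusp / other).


Singular points: {(0, -1)}; classification: node.

Compute partial derivatives:
  f_x = -6*x**2 - 2*x - y**2 - 2*y - 1.
  f_y = -2*x*y - 2*x + 6*y**2 + 14*y + 8.
Scan x_0 ∈ {−4, ..., 4}. For each x_0, f_y(x_0, y) is a polynomial in y; find its integer roots y ∈ {−4, ..., 4}, then test f_x and f at those candidates.
  x = -4: f_y(-4, y) = 6*y**2 + 22*y + 16; vanishes at y ∈ {-1}. (-4, -1): f_x = -88 ≠ 0.
  x = -3: f_y(-3, y) = 6*y**2 + 20*y + 14; vanishes at y ∈ {-1}. (-3, -1): f_x = -48 ≠ 0.
  x = -2: f_y(-2, y) = 6*y**2 + 18*y + 12; vanishes at y ∈ {-2, -1}. (-2, -2): f_x = -21 ≠ 0; (-2, -1): f_x = -20 ≠ 0.
  x = -1: f_y(-1, y) = 6*y**2 + 16*y + 10; vanishes at y ∈ {-1}. (-1, -1): f_x = -4 ≠ 0.
  x = 0: f_y(0, y) = 6*y**2 + 14*y + 8; vanishes at y ∈ {-1}. (0, -1): f_x = 0, f = 0 — SINGULAR.
  x = 1: f_y(1, y) = 6*y**2 + 12*y + 6; vanishes at y ∈ {-1}. (1, -1): f_x = -8 ≠ 0.
  x = 2: f_y(2, y) = 6*y**2 + 10*y + 4; vanishes at y ∈ {-1}. (2, -1): f_x = -28 ≠ 0.
  x = 3: f_y(3, y) = 6*y**2 + 8*y + 2; vanishes at y ∈ {-1}. (3, -1): f_x = -60 ≠ 0.
  x = 4: f_y(4, y) = 6*y**2 + 6*y; vanishes at y ∈ {-1, 0}. (4, -1): f_x = -104 ≠ 0; (4, 0): f_x = -105 ≠ 0.
Only singular point on the grid: (0, -1).
Classify: substitute x = 0 + u, y = -1 + v and expand: f = -2*u**3 - u**2 - u*v**2 + 2*v**3 + v**2.
No constant or linear terms (consistent with a singular point). Quadratic part: -u**2 + v**2. Cubic part: -2*u**3 - u*v**2 + 2*v**3.
The quadratic part v**2 - u**2 = (v − u)(v + u) splits into two distinct linear factors, so there are two distinct tangent lines y − -1 = ±(x − 0) — this is a node (ordinary double point).
Classification: node.


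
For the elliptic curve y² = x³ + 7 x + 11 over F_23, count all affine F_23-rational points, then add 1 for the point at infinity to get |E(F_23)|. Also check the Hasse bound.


Affine points = {(3, 6), (3, 17), (6, 4), (6, 19), (7, 9), (7, 14), (8, 2), (8, 21), (10, 0), (11, 4), (11, 19), (12, 11), (12, 12), (14, 1), (14, 22), (15, 8), (15, 15), (17, 11), (17, 12), (18, 9), (18, 14), (20, 3), (20, 20), (21, 9), (21, 14), (22, 7), (22, 16)}; affine count = 27; |E(F_23)| = 28.

Discriminant check: Δ ∝ 4a³ + 27b² = 4·7³ + 27·11² = 4·343 + 27·121 ≡ 16 (mod 23). Nonzero ⇒ E is nonsingular.
For each x ∈ F_23, compute rhs = x³ + 7·x + 11 mod 23, then count y ∈ F_23 with y² ≡ rhs.
  x = 0: rhs = 11, matching y values: none (0 points).
  x = 1: rhs = 19, matching y values: none (0 points).
  x = 2: rhs = 10, matching y values: none (0 points).
  x = 3: rhs = 13, matching y values: 6, 17 (2 points).
  x = 4: rhs = 11, matching y values: none (0 points).
  x = 5: rhs = 10, matching y values: none (0 points).
  x = 6: rhs = 16, matching y values: 4, 19 (2 points).
  x = 7: rhs = 12, matching y values: 9, 14 (2 points).
  x = 8: rhs = 4, matching y values: 2, 21 (2 points).
  x = 9: rhs = 21, matching y values: none (0 points).
  x = 10: rhs = 0, matching y values: 0 (1 points).
  x = 11: rhs = 16, matching y values: 4, 19 (2 points).
  x = 12: rhs = 6, matching y values: 11, 12 (2 points).
  x = 13: rhs = 22, matching y values: none (0 points).
  x = 14: rhs = 1, matching y values: 1, 22 (2 points).
  x = 15: rhs = 18, matching y values: 8, 15 (2 points).
  x = 16: rhs = 10, matching y values: none (0 points).
  x = 17: rhs = 6, matching y values: 11, 12 (2 points).
  x = 18: rhs = 12, matching y values: 9, 14 (2 points).
  x = 19: rhs = 11, matching y values: none (0 points).
  x = 20: rhs = 9, matching y values: 3, 20 (2 points).
  x = 21: rhs = 12, matching y values: 9, 14 (2 points).
  x = 22: rhs = 3, matching y values: 7, 16 (2 points).
Total affine count: 27.
Full point count |E(F_23)| = 27 + 1 = 28.
Hasse bound: |28 − (23+1)| = |4| = 4 ≤ 2√23 ≈ 9.5917 ✓.


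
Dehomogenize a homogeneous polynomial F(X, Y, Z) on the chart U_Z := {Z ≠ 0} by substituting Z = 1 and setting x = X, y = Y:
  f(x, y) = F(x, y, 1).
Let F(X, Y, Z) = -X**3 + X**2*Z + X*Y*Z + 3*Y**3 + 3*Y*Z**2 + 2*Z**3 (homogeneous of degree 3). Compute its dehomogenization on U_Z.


f(x, y) = -x**3 + x**2 + x*y + 3*y**3 + 3*y + 2

On U_Z we set Z = 1. Each monomial c·X^i·Y^j·Z^k in F becomes c·x^i·y^j·1^k = c·x^i·y^j.
Substituting Z = 1: F(X, Y, 1) = -x**3 + x**2 + x*y + 3*y**3 + 3*y + 2.
Note: deg(f) ≤ deg(F) = 3; strict inequality happens when F is divisible by Z (lost terms).


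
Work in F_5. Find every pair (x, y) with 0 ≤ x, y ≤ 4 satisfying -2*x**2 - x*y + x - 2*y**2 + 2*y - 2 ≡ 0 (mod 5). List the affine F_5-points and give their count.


Affine F_5-points: {(2, 1), (2, 4), (3, 1), (4, 0), (4, 4)}; count = 5.

For each of the 25 pairs (x, y) ∈ F_5², evaluate f(x, y) mod 5. Record the zeros.
  x = 0: [0↦3, 1↦3, 2↦4, 3↦1, 4↦4]  zeros at y ∈ ∅
  x = 1: [0↦2, 1↦1, 2↦1, 3↦2, 4↦4]  zeros at y ∈ ∅
  x = 2: [0↦2, 1↦0, 2↦4, 3↦4, 4↦0]  zeros at y ∈ {1, 4}
  x = 3: [0↦3, 1↦0, 2↦3, 3↦2, 4↦2]  zeros at y ∈ {1}
  x = 4: [0↦0, 1↦1, 2↦3, 3↦1, 4↦0]  zeros at y ∈ {0, 4}
Collecting zeros: affine points = {(2, 1), (2, 4), (3, 1), (4, 0), (4, 4)}.
Total count |C(F_5)_aff| = 5.


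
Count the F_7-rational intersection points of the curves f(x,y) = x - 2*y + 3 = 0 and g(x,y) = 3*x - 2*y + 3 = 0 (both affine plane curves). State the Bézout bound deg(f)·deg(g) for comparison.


Common zeros: {(0, 5)}; count = 1; Bézout bound = 1.

deg(f) = 1, deg(g) = 1, so Bézout bound = 1.
Scan x ∈ F_7. For each x, list the y ∈ F_7 with f(x, y) ≡ 0 and those with g(x, y) ≡ 0 (mod 7); the common zeros in that column are the intersection.
  x = 0: f ≡ 0 at y ∈ {5}; g ≡ 0 at y ∈ {5}; common: {5}.
  x = 1: f ≡ 0 at y ∈ {2}; g ≡ 0 at y ∈ {3}; common: ∅.
  x = 2: f ≡ 0 at y ∈ {6}; g ≡ 0 at y ∈ {1}; common: ∅.
  x = 3: f ≡ 0 at y ∈ {3}; g ≡ 0 at y ∈ {6}; common: ∅.
  x = 4: f ≡ 0 at y ∈ {0}; g ≡ 0 at y ∈ {4}; common: ∅.
  x = 5: f ≡ 0 at y ∈ {4}; g ≡ 0 at y ∈ {2}; common: ∅.
  x = 6: f ≡ 0 at y ∈ {1}; g ≡ 0 at y ∈ {0}; common: ∅.
Collecting: common zeros = {(0, 5)}, so the count is 1.
Comparison with the Bézout bound: 1 ≤ 1 = deg(f)·deg(g), as expected for curves with no common component (the bound is attained).


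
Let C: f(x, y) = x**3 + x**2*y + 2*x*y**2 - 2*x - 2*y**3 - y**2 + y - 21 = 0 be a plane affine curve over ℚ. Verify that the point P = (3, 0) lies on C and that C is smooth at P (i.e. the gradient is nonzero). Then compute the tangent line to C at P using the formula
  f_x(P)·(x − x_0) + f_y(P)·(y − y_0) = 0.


Tangent line at P: 25*x + 10*y - 75 = 0.

Step 1: f(3, 0) = 0, so P lies on C.
Step 2: partial derivatives
  f_x(x, y) = 3*x**2 + 2*x*y + 2*y**2 - 2, f_y(x, y) = x**2 + 4*x*y - 6*y**2 - 2*y + 1.
  f_x(P) = 25, f_y(P) = 10 (gradient nonzero, so P is smooth).
Step 3: tangent line at P: 25·(x − 3) + 10·(y − 0) = 0.
Expanding: 25*x + 10*y - 75 = 0.


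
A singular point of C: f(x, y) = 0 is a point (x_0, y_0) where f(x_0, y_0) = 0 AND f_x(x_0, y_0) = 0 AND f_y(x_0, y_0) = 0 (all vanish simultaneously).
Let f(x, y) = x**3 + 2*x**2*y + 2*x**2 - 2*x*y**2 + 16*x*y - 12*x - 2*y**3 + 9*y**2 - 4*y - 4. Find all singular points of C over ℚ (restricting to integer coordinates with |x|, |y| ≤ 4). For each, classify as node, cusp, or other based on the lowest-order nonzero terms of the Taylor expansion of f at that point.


Singular points: {(-2, 2)}; classification: cusp.

Compute partial derivatives:
  f_x = 3*x**2 + 4*x*y + 4*x - 2*y**2 + 16*y - 12.
  f_y = 2*x**2 - 4*x*y + 16*x - 6*y**2 + 18*y - 4.
Scan x_0 ∈ {−4, ..., 4}. For each x_0, f_y(x_0, y) is a polynomial in y; find its integer roots y ∈ {−4, ..., 4}, then test f_x and f at those candidates.
  x = -4: f_y(-4, y) = -6*y**2 + 34*y - 36; no integer root y with |y| ≤ 4.
  x = -3: f_y(-3, y) = -6*y**2 + 30*y - 34; no integer root y with |y| ≤ 4.
  x = -2: f_y(-2, y) = -6*y**2 + 26*y - 28; vanishes at y ∈ {2}. (-2, 2): f_x = 0, f = 0 — SINGULAR.
  x = -1: f_y(-1, y) = -6*y**2 + 22*y - 18; no integer root y with |y| ≤ 4.
  x = 0: f_y(0, y) = -6*y**2 + 18*y - 4; no integer root y with |y| ≤ 4.
  x = 1: f_y(1, y) = -6*y**2 + 14*y + 14; no integer root y with |y| ≤ 4.
  x = 2: f_y(2, y) = -6*y**2 + 10*y + 36; no integer root y with |y| ≤ 4.
  x = 3: f_y(3, y) = -6*y**2 + 6*y + 62; no integer root y with |y| ≤ 4.
  x = 4: f_y(4, y) = -6*y**2 + 2*y + 92; no integer root y with |y| ≤ 4.
Only singular point on the grid: (-2, 2).
Classify: substitute x = -2 + u, y = 2 + v and expand: f = u**3 + 2*u**2*v - 2*u*v**2 - 2*v**3 + v**2.
No constant or linear terms (consistent with a singular point). Quadratic part: v**2. Cubic part: u**3 + 2*u**2*v - 2*u*v**2 - 2*v**3.
The quadratic part v**2 is a perfect square, so there is a single (double) tangent line v = 0, i.e. y = 2. Restricting the cubic part to that line (v = 0) leaves u**3 ≠ 0, so f is not divisible by v and the branch is v² ≈ -u**3 to lowest order — this is a cusp.
Classification: cusp.


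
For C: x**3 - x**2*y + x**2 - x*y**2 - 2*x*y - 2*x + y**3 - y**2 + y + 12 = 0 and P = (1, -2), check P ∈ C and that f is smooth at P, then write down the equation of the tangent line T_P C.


Tangent line at P: 7*x + 18*y + 29 = 0.

Step 1: f(1, -2) = 0, so P lies on C.
Step 2: partial derivatives
  f_x(x, y) = 3*x**2 - 2*x*y + 2*x - y**2 - 2*y - 2, f_y(x, y) = -x**2 - 2*x*y - 2*x + 3*y**2 - 2*y + 1.
  f_x(P) = 7, f_y(P) = 18 (gradient nonzero, so P is smooth).
Step 3: tangent line at P: 7·(x − 1) + 18·(y − -2) = 0.
Expanding: 7*x + 18*y + 29 = 0.


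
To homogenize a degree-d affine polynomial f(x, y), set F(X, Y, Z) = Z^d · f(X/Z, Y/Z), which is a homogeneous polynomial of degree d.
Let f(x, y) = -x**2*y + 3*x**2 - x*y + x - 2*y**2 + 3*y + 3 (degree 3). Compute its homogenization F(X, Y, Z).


F(X, Y, Z) = -X**2*Y + 3*X**2*Z - X*Y*Z + X*Z**2 - 2*Y**2*Z + 3*Y*Z**2 + 3*Z**3

deg(f) = 3.
Substitute x = X/Z, y = Y/Z into f, then multiply by Z^3.
  monomial -1·x^2·y^1 ↦ -1·X^2·Y^1·Z^0.
  monomial 3·x^2·y^0 ↦ 3·X^2·Y^0·Z^1.
  monomial -1·x^1·y^1 ↦ -1·X^1·Y^1·Z^1.
  monomial 1·x^1·y^0 ↦ 1·X^1·Y^0·Z^2.
  monomial -2·x^0·y^2 ↦ -2·X^0·Y^2·Z^1.
  monomial 3·x^0·y^1 ↦ 3·X^0·Y^1·Z^2.
  monomial 3·x^0·y^0 ↦ 3·X^0·Y^0·Z^3.
Collecting: F(X, Y, Z) = -X**2*Y + 3*X**2*Z - X*Y*Z + X*Z**2 - 2*Y**2*Z + 3*Y*Z**2 + 3*Z**3.


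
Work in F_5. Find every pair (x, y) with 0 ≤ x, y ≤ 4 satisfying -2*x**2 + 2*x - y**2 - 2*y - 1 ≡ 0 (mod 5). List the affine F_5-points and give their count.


Affine F_5-points: {(0, 4), (1, 4), (2, 0), (2, 3), (4, 0), (4, 3)}; count = 6.

For each of the 25 pairs (x, y) ∈ F_5², evaluate f(x, y) mod 5. Record the zeros.
  x = 0: [0↦4, 1↦1, 2↦1, 3↦4, 4↦0]  zeros at y ∈ {4}
  x = 1: [0↦4, 1↦1, 2↦1, 3↦4, 4↦0]  zeros at y ∈ {4}
  x = 2: [0↦0, 1↦2, 2↦2, 3↦0, 4↦1]  zeros at y ∈ {0, 3}
  x = 3: [0↦2, 1↦4, 2↦4, 3↦2, 4↦3]  zeros at y ∈ ∅
  x = 4: [0↦0, 1↦2, 2↦2, 3↦0, 4↦1]  zeros at y ∈ {0, 3}
Collecting zeros: affine points = {(0, 4), (1, 4), (2, 0), (2, 3), (4, 0), (4, 3)}.
Total count |C(F_5)_aff| = 6.
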